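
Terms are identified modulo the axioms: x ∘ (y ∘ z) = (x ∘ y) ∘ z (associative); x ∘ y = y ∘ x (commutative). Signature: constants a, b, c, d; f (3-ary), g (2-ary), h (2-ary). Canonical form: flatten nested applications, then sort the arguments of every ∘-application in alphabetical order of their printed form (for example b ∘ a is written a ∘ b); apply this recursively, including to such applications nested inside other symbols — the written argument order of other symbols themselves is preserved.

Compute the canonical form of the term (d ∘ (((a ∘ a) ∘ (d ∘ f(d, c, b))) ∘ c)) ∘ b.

Flatten:  d ∘ a ∘ a ∘ d ∘ f(d, c, b) ∘ c ∘ b
Sort:  a ∘ a ∘ b ∘ c ∘ d ∘ d ∘ f(d, c, b)

Answer: a ∘ a ∘ b ∘ c ∘ d ∘ d ∘ f(d, c, b)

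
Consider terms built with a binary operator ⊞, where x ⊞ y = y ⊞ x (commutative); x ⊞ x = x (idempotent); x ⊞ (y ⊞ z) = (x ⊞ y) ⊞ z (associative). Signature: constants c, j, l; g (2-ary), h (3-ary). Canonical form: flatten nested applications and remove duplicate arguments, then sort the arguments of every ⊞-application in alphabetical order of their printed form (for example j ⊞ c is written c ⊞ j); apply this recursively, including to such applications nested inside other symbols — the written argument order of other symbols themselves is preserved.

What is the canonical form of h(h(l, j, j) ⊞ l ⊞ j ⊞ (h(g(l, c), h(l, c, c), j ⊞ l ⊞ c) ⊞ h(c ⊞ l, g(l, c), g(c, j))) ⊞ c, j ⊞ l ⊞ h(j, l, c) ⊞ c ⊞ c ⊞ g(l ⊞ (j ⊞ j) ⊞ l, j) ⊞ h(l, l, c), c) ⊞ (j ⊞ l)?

Answer: h(c ⊞ h(c ⊞ l, g(l, c), g(c, j)) ⊞ h(g(l, c), h(l, c, c), c ⊞ j ⊞ l) ⊞ h(l, j, j) ⊞ j ⊞ l, c ⊞ g(j ⊞ l, j) ⊞ h(j, l, c) ⊞ h(l, l, c) ⊞ j ⊞ l, c) ⊞ j ⊞ l

Derivation:
Un-nest:  h(h(l, j, j) ⊞ l ⊞ j ⊞ (h(g(l, c), h(l, c, c), j ⊞ l ⊞ c) ⊞ h(c ⊞ l, g(l, c), g(c, j))) ⊞ c, j ⊞ l ⊞ h(j, l, c) ⊞ c ⊞ c ⊞ g(l ⊞ (j ⊞ j) ⊞ l, j) ⊞ h(l, l, c), c) ⊞ j ⊞ l
Inside:  h(h(l, j, j) ⊞ l ⊞ j ⊞ (h(g(l, c), h(l, c, c), j ⊞ l ⊞ c) ⊞ h(c ⊞ l, g(l, c), g(c, j))) ⊞ c, j ⊞ l ⊞ h(j, l, c) ⊞ c ⊞ c ⊞ g(l ⊞ (j ⊞ j) ⊞ l, j) ⊞ h(l, l, c), c)  →  h(c ⊞ h(c ⊞ l, g(l, c), g(c, j)) ⊞ h(g(l, c), h(l, c, c), c ⊞ j ⊞ l) ⊞ h(l, j, j) ⊞ j ⊞ l, c ⊞ g(j ⊞ l, j) ⊞ h(j, l, c) ⊞ h(l, l, c) ⊞ j ⊞ l, c)
Sort:  h(c ⊞ h(c ⊞ l, g(l, c), g(c, j)) ⊞ h(g(l, c), h(l, c, c), c ⊞ j ⊞ l) ⊞ h(l, j, j) ⊞ j ⊞ l, c ⊞ g(j ⊞ l, j) ⊞ h(j, l, c) ⊞ h(l, l, c) ⊞ j ⊞ l, c) ⊞ j ⊞ l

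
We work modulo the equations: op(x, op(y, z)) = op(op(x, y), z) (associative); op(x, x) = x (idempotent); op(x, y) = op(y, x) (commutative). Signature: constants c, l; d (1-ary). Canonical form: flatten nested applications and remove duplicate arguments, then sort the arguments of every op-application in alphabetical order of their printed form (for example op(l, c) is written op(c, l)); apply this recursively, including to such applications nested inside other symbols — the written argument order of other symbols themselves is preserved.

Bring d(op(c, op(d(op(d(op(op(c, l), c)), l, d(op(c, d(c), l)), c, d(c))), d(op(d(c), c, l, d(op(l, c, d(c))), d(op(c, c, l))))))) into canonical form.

Answer: d(op(c, d(op(c, d(c), d(op(c, d(c), l)), d(op(c, l)), l))))

Derivation:
Focus inside:  op(c, op(d(op(d(op(op(c, l), c)), l, d(op(c, d(c), l)), c, d(c))), d(op(d(c), c, l, d(op(l, c, d(c))), d(op(c, c, l))))))
Flatten:  op(c, d(op(d(op(op(c, l), c)), l, d(op(c, d(c), l)), c, d(c))), d(op(d(c), c, l, d(op(l, c, d(c))), d(op(c, c, l)))))
Canonicalize subterm:  d(op(d(op(op(c, l), c)), l, d(op(c, d(c), l)), c, d(c)))  →  d(op(c, d(c), d(op(c, d(c), l)), d(op(c, l)), l))
Canonicalize subterm:  d(op(d(c), c, l, d(op(l, c, d(c))), d(op(c, c, l))))  →  d(op(c, d(c), d(op(c, d(c), l)), d(op(c, l)), l))
Deduplicate:  drop duplicate d(op(c, d(c), d(op(c, d(c), l)), d(op(c, l)), l))
Sort:  op(c, d(op(c, d(c), d(op(c, d(c), l)), d(op(c, l)), l)))
Reassemble:  d(op(c, d(op(c, d(c), d(op(c, d(c), l)), d(op(c, l)), l))))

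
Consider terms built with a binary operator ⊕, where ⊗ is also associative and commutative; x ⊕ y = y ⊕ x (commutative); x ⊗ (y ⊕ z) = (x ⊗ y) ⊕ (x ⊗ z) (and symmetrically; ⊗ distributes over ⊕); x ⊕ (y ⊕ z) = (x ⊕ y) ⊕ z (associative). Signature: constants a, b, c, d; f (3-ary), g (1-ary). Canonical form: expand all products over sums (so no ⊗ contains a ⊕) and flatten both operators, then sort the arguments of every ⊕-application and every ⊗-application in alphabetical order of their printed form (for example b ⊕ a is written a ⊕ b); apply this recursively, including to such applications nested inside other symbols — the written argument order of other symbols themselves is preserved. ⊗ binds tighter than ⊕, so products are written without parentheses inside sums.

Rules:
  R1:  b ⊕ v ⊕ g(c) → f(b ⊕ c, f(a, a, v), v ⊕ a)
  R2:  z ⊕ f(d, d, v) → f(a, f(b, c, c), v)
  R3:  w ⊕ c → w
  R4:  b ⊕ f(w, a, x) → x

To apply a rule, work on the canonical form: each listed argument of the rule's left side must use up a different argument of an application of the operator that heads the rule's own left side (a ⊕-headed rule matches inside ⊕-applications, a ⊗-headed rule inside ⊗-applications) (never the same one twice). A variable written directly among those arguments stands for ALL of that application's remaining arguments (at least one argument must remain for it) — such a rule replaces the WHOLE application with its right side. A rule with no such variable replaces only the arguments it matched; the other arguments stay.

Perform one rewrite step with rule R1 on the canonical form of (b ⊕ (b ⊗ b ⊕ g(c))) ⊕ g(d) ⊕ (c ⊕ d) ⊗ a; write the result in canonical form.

Answer: f(b ⊕ c, f(a, a, a ⊗ c ⊕ a ⊗ d ⊕ b ⊗ b ⊕ g(d)), a ⊕ a ⊗ c ⊕ a ⊗ d ⊕ b ⊗ b ⊕ g(d))

Derivation:
Canonical form:  a ⊗ c ⊕ a ⊗ d ⊕ b ⊕ b ⊗ b ⊕ g(c) ⊕ g(d)
R1 matches:  uses b, g(c);  v := a ⊗ c ⊕ a ⊗ d ⊕ b ⊗ b ⊕ g(d)
Every leftover argument binds to the variable; the entire application is replaced.
New term:  f(b ⊕ c, f(a, a, a ⊗ c ⊕ a ⊗ d ⊕ b ⊗ b ⊕ g(d)), a ⊕ a ⊗ c ⊕ a ⊗ d ⊕ b ⊗ b ⊕ g(d))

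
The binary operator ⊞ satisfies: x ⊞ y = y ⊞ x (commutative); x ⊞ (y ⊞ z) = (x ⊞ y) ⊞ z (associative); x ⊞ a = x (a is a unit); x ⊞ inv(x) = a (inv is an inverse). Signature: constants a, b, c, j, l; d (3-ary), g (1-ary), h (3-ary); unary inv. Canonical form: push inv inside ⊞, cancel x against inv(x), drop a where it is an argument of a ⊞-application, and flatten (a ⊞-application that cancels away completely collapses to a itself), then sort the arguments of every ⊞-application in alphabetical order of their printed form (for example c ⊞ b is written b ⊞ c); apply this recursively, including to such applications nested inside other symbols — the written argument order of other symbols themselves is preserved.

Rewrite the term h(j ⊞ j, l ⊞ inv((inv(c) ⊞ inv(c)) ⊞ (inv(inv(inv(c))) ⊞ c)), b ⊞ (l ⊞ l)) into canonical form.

Focus inside:  l ⊞ inv((inv(c) ⊞ inv(c)) ⊞ (inv(inv(inv(c))) ⊞ c))
Push inv inside:  distribute inv over ⊞ and collapse double inv
Combine occurrences:  l ⊞ c ⊞ c
Sort arguments:  c ⊞ c ⊞ l
Reassemble:  h(j ⊞ j, c ⊞ c ⊞ l, b ⊞ l ⊞ l)

Answer: h(j ⊞ j, c ⊞ c ⊞ l, b ⊞ l ⊞ l)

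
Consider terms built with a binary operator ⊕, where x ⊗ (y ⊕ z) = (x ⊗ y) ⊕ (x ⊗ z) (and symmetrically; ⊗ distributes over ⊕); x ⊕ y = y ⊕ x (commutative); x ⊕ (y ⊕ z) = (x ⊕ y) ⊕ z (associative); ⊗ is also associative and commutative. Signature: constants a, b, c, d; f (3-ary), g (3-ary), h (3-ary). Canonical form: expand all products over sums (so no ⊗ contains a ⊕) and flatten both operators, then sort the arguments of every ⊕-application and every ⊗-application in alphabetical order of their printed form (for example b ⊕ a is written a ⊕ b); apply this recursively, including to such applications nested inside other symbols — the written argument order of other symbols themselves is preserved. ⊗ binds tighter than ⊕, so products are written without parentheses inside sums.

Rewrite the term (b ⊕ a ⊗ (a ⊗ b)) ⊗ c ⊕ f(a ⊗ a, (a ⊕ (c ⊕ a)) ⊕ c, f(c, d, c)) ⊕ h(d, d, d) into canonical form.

Distribute:  b ⊗ c ⊕ a ⊗ a ⊗ b ⊗ c ⊕ f(a ⊗ a, a ⊕ a ⊕ c ⊕ c, f(c, d, c)) ⊕ h(d, d, d)
Sort:  a ⊗ a ⊗ b ⊗ c ⊕ b ⊗ c ⊕ f(a ⊗ a, a ⊕ a ⊕ c ⊕ c, f(c, d, c)) ⊕ h(d, d, d)

Answer: a ⊗ a ⊗ b ⊗ c ⊕ b ⊗ c ⊕ f(a ⊗ a, a ⊕ a ⊕ c ⊕ c, f(c, d, c)) ⊕ h(d, d, d)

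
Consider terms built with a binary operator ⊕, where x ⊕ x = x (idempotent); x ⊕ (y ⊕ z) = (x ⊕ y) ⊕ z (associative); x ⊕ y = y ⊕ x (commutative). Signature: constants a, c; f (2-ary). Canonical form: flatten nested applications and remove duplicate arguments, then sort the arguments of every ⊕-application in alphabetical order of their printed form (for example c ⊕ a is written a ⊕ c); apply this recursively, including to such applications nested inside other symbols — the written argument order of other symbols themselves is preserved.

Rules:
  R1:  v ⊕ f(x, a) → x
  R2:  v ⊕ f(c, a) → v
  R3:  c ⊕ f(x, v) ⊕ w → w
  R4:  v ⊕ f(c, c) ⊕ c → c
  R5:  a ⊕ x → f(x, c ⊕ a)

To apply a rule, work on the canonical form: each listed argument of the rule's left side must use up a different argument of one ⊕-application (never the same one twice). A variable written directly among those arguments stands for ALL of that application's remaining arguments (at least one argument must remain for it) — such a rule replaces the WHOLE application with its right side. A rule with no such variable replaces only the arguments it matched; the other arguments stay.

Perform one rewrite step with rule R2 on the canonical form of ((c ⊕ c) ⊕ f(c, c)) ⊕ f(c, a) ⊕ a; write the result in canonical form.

Canonical form:  a ⊕ c ⊕ f(c, a) ⊕ f(c, c)
Apply R2:  consuming f(c, a);  v := a ⊕ c ⊕ f(c, c)
The variable takes the whole remainder — replace the entire application.
Giving:  a ⊕ c ⊕ f(c, c)

Answer: a ⊕ c ⊕ f(c, c)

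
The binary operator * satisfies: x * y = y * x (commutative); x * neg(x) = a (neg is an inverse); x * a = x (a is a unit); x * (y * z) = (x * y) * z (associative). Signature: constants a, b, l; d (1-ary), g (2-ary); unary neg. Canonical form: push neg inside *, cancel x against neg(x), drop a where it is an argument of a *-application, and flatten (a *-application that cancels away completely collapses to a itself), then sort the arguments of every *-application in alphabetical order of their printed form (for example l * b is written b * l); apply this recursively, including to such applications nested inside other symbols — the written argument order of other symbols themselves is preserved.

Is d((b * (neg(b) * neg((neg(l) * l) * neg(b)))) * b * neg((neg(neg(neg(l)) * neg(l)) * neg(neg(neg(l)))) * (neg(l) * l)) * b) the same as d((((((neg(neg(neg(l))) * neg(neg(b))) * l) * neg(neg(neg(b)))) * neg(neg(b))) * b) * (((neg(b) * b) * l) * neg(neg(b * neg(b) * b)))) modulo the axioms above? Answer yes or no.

Answer: yes — both canonical forms are d(b * b * b * l)

Derivation:
Left:  d((b * (neg(b) * neg((neg(l) * l) * neg(b)))) * b * neg((neg(neg(neg(l)) * neg(l)) * neg(neg(neg(l)))) * (neg(l) * l)) * b)
  Work inside:  (b * (neg(b) * neg((neg(l) * l) * neg(b)))) * b * neg((neg(neg(neg(l)) * neg(l)) * neg(neg(neg(l)))) * (neg(l) * l)) * b
  Push neg inside:  distribute neg over * and collapse double neg
  Collect:  b * b * b * l
  Rebuild:  d(b * b * b * l)
Right:  d((((((neg(neg(neg(l))) * neg(neg(b))) * l) * neg(neg(neg(b)))) * neg(neg(b))) * b) * (((neg(b) * b) * l) * neg(neg(b * neg(b) * b))))
  Focus inside:  (((((neg(neg(neg(l))) * neg(neg(b))) * l) * neg(neg(neg(b)))) * neg(neg(b))) * b) * (((neg(b) * b) * l) * neg(neg(b * neg(b) * b)))
  Push neg inside:  distribute neg over * and collapse double neg
  Collect terms:  l * b * b * b
  Sort:  b * b * b * l
  Put back:  d(b * b * b * l)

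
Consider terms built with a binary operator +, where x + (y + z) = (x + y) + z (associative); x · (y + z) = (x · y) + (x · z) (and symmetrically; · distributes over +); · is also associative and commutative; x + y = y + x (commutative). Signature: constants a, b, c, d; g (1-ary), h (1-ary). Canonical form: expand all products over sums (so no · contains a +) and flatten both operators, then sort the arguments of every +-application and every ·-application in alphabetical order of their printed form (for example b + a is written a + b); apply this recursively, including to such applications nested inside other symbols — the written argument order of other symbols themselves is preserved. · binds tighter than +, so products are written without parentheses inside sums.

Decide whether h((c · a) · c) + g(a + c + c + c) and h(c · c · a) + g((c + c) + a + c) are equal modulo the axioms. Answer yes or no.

Left:  h((c · a) · c) + g(a + c + c + c)
  Merge nested applications:  h(a · c · c) + g(a + c + c + c)
  Sort arguments:  g(a + c + c + c) + h(a · c · c)
Right:  h(c · c · a) + g((c + c) + a + c)
  Flatten:  h(a · c · c) + g(a + c + c + c)
  Sort:  g(a + c + c + c) + h(a · c · c)

Answer: yes — both canonical forms are g(a + c + c + c) + h(a · c · c)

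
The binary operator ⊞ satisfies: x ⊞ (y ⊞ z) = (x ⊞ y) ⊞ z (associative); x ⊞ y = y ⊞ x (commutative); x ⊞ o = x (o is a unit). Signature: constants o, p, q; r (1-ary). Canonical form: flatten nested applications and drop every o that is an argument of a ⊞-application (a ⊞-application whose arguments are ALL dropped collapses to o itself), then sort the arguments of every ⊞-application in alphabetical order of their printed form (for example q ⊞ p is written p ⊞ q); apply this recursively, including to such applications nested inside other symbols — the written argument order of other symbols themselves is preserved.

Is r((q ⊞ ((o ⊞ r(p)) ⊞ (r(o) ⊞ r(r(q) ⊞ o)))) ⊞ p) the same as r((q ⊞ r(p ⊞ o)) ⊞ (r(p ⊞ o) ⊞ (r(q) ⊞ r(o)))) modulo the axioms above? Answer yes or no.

Left:  r((q ⊞ ((o ⊞ r(p)) ⊞ (r(o) ⊞ r(r(q) ⊞ o)))) ⊞ p)
  Descend into:  (q ⊞ ((o ⊞ r(p)) ⊞ (r(o) ⊞ r(r(q) ⊞ o)))) ⊞ p
  Un-nest:  q ⊞ o ⊞ r(p) ⊞ r(o) ⊞ r(r(q) ⊞ o) ⊞ p
  Inside:  r(r(q) ⊞ o)  →  r(r(q))
  Drop the unit:  drop o
  Sort:  p ⊞ q ⊞ r(o) ⊞ r(p) ⊞ r(r(q))
  Put back:  r(p ⊞ q ⊞ r(o) ⊞ r(p) ⊞ r(r(q)))
Right:  r((q ⊞ r(p ⊞ o)) ⊞ (r(p ⊞ o) ⊞ (r(q) ⊞ r(o))))
  Work inside:  (q ⊞ r(p ⊞ o)) ⊞ (r(p ⊞ o) ⊞ (r(q) ⊞ r(o)))
  Un-nest:  q ⊞ r(p ⊞ o) ⊞ r(p ⊞ o) ⊞ r(q) ⊞ r(o)
  Simplify inside:  r(p ⊞ o)  →  r(p)
  Simplify inside:  r(p ⊞ o)  →  r(p)
  Sort:  q ⊞ r(o) ⊞ r(p) ⊞ r(p) ⊞ r(q)
  Put back:  r(q ⊞ r(o) ⊞ r(p) ⊞ r(p) ⊞ r(q))

Answer: no — r(p ⊞ q ⊞ r(o) ⊞ r(p) ⊞ r(r(q))) vs r(q ⊞ r(o) ⊞ r(p) ⊞ r(p) ⊞ r(q))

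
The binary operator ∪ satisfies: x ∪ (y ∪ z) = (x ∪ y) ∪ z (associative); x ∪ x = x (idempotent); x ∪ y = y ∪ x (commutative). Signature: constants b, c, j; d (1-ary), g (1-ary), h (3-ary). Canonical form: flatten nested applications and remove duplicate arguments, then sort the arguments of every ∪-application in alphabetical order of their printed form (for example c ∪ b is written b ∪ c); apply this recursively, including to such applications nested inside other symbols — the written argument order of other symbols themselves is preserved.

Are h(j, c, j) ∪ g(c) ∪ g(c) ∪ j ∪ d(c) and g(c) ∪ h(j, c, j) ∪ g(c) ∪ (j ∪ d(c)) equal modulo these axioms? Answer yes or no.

Left:  h(j, c, j) ∪ g(c) ∪ g(c) ∪ j ∪ d(c)
  Idempotence:  drop duplicate g(c)
  Sort:  d(c) ∪ g(c) ∪ h(j, c, j) ∪ j
Right:  g(c) ∪ h(j, c, j) ∪ g(c) ∪ (j ∪ d(c))
  Merge nested applications:  g(c) ∪ h(j, c, j) ∪ g(c) ∪ j ∪ d(c)
  Deduplicate:  drop duplicate g(c)
  Order the arguments:  d(c) ∪ g(c) ∪ h(j, c, j) ∪ j

Answer: yes — both canonical forms are d(c) ∪ g(c) ∪ h(j, c, j) ∪ j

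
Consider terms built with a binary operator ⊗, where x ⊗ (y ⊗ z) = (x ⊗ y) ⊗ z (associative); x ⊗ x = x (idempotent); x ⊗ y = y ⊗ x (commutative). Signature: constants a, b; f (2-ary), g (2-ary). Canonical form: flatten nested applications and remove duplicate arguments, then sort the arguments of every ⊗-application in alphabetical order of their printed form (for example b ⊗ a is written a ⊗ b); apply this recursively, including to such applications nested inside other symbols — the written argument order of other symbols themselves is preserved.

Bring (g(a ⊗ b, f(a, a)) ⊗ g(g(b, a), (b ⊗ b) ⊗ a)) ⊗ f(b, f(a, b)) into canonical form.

Merge nested applications:  g(a ⊗ b, f(a, a)) ⊗ g(g(b, a), (b ⊗ b) ⊗ a) ⊗ f(b, f(a, b))
Simplify inside:  g(g(b, a), (b ⊗ b) ⊗ a)  →  g(g(b, a), a ⊗ b)
Sort arguments:  f(b, f(a, b)) ⊗ g(a ⊗ b, f(a, a)) ⊗ g(g(b, a), a ⊗ b)

Answer: f(b, f(a, b)) ⊗ g(a ⊗ b, f(a, a)) ⊗ g(g(b, a), a ⊗ b)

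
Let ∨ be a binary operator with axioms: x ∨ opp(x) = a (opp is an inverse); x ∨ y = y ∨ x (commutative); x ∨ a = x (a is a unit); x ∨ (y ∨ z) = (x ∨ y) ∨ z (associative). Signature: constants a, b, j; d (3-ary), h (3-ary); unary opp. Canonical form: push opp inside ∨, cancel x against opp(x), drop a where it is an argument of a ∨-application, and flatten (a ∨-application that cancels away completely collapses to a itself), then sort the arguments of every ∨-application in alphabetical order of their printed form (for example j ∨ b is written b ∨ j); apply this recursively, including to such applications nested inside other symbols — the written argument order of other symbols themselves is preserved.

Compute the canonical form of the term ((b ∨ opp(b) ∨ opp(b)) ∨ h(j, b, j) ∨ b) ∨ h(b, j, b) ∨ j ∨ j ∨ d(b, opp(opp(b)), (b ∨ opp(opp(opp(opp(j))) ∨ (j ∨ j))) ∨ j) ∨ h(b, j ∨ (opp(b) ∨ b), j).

Push opp inside:  distribute opp over ∨ and collapse double opp
Cancel inverse pairs:  b cancels
Combine occurrences:  h(j, b, j) ∨ h(b, j, b) ∨ j ∨ j ∨ d(b, b, b) ∨ h(b, j, j)
Sort arguments:  d(b, b, b) ∨ h(b, j, b) ∨ h(b, j, j) ∨ h(j, b, j) ∨ j ∨ j

Answer: d(b, b, b) ∨ h(b, j, b) ∨ h(b, j, j) ∨ h(j, b, j) ∨ j ∨ j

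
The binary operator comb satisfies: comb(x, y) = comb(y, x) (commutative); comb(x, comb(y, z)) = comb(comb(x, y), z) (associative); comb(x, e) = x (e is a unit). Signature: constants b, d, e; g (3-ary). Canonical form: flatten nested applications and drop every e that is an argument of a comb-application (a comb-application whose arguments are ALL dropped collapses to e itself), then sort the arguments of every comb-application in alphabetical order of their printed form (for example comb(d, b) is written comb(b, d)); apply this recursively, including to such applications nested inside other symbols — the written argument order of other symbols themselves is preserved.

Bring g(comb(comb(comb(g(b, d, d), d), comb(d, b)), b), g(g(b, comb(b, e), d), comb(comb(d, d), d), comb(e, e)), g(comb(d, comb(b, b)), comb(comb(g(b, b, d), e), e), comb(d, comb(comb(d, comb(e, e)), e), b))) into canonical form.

Focus inside:  comb(comb(comb(g(b, d, d), d), comb(d, b)), b)
Merge nested applications:  comb(g(b, d, d), d, d, b, b)
Sort:  comb(b, b, d, d, g(b, d, d))
Put back:  g(comb(b, b, d, d, g(b, d, d)), g(g(b, b, d), comb(d, d, d), e), g(comb(b, b, d), g(b, b, d), comb(b, d, d)))

Answer: g(comb(b, b, d, d, g(b, d, d)), g(g(b, b, d), comb(d, d, d), e), g(comb(b, b, d), g(b, b, d), comb(b, d, d)))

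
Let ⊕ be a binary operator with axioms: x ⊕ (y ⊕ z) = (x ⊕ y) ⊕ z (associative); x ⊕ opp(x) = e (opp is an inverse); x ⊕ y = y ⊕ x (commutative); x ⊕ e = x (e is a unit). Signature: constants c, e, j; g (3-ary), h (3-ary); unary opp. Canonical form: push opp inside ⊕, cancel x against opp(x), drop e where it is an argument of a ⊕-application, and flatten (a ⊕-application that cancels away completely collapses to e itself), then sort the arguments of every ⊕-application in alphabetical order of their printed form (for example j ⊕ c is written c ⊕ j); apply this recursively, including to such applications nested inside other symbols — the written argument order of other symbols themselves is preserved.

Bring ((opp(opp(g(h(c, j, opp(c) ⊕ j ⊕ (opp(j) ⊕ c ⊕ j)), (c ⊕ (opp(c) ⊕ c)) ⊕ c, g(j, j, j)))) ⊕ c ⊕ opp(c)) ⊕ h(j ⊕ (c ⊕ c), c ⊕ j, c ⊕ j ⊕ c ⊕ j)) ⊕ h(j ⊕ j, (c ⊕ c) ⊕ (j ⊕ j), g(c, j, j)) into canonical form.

Answer: g(h(c, j, j), c ⊕ c, g(j, j, j)) ⊕ h(c ⊕ c ⊕ j, c ⊕ j, c ⊕ c ⊕ j ⊕ j) ⊕ h(j ⊕ j, c ⊕ c ⊕ j ⊕ j, g(c, j, j))

Derivation:
Push opp inside:  distribute opp over ⊕ and collapse double opp
Cancel inverse pairs:  c cancels
Collect terms:  g(h(c, j, j), c ⊕ c, g(j, j, j)) ⊕ h(c ⊕ c ⊕ j, c ⊕ j, c ⊕ c ⊕ j ⊕ j) ⊕ h(j ⊕ j, c ⊕ c ⊕ j ⊕ j, g(c, j, j))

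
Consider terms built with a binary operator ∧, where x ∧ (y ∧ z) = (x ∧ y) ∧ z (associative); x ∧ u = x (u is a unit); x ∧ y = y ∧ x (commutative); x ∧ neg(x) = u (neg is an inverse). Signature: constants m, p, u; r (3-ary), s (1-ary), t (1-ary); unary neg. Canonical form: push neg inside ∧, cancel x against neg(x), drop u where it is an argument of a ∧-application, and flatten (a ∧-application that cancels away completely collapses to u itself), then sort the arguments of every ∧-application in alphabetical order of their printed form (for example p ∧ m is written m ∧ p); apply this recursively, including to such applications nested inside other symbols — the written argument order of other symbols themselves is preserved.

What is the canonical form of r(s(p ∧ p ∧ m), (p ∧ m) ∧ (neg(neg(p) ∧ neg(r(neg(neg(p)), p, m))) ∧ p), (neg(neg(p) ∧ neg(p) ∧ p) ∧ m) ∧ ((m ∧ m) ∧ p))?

Focus inside:  (p ∧ m) ∧ (neg(neg(p) ∧ neg(r(neg(neg(p)), p, m))) ∧ p)
Push neg inside:  distribute neg over ∧ and collapse double neg
Collect:  p ∧ p ∧ p ∧ m ∧ r(p, p, m)
Order the arguments:  m ∧ p ∧ p ∧ p ∧ r(p, p, m)
Put back:  r(s(m ∧ p ∧ p), m ∧ p ∧ p ∧ p ∧ r(p, p, m), m ∧ m ∧ m ∧ p ∧ p)

Answer: r(s(m ∧ p ∧ p), m ∧ p ∧ p ∧ p ∧ r(p, p, m), m ∧ m ∧ m ∧ p ∧ p)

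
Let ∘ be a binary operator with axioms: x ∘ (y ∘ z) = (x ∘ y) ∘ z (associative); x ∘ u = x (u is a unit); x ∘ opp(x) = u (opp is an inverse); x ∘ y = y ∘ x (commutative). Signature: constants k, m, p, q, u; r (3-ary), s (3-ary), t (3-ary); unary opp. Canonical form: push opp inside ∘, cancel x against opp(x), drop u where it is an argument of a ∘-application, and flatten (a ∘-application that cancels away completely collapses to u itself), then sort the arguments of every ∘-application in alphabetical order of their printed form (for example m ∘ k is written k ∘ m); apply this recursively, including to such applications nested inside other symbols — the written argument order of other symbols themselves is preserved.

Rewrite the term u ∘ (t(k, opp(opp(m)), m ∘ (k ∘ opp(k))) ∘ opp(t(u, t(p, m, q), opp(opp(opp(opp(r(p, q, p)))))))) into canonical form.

Answer: opp(t(u, t(p, m, q), r(p, q, p))) ∘ t(k, m, m)

Derivation:
Push opp inside:  distribute opp over ∘ and collapse double opp
Combine occurrences:  t(k, m, m) ∘ opp(t(u, t(p, m, q), r(p, q, p)))
Sort arguments:  opp(t(u, t(p, m, q), r(p, q, p))) ∘ t(k, m, m)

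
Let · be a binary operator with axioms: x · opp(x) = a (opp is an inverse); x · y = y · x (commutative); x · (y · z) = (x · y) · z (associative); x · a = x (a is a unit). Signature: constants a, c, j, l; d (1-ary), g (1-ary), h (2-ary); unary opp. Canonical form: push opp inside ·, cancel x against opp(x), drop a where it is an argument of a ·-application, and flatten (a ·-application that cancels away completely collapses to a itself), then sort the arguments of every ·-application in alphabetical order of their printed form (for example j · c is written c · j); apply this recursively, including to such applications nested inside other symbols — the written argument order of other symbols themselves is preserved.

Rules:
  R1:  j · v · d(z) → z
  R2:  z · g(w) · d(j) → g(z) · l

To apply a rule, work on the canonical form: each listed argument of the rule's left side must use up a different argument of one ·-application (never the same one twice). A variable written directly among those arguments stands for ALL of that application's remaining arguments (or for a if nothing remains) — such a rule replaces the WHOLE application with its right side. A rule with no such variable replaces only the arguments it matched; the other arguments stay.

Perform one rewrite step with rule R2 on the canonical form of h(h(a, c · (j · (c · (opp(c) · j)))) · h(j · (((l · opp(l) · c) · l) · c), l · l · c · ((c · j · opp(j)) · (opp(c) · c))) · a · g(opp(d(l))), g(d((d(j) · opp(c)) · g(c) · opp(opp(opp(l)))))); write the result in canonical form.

Answer: h(g(opp(d(l))) · h(a, c · j · j) · h(c · c · j · l, c · c · l · l), g(d(g(opp(c) · opp(l)) · l)))

Derivation:
Canonical form:  h(g(opp(d(l))) · h(a, c · j · j) · h(c · c · j · l, c · c · l · l), g(d(d(j) · g(c) · opp(c) · opp(l))))
R2 matches:  uses d(j), g(c);  w := c, z := opp(c) · opp(l)
Every leftover argument binds to the variable; the entire application is replaced.
Result:  h(g(opp(d(l))) · h(a, c · j · j) · h(c · c · j · l, c · c · l · l), g(d(g(opp(c) · opp(l)) · l)))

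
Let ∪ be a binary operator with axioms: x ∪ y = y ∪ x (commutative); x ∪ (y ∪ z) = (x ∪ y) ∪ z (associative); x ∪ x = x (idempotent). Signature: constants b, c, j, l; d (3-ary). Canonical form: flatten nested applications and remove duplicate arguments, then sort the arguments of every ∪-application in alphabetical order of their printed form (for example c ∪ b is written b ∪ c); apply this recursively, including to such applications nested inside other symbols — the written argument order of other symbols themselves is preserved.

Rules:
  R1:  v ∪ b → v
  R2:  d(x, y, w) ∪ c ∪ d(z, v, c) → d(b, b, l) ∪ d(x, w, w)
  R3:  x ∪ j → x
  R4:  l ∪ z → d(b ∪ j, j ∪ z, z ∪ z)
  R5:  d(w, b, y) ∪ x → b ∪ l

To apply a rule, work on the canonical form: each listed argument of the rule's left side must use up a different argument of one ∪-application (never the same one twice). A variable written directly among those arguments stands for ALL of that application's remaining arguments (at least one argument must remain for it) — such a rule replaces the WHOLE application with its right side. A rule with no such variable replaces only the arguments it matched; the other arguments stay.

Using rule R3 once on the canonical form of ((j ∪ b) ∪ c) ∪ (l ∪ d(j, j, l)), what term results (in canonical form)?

Answer: b ∪ c ∪ d(j, j, l) ∪ l

Derivation:
Canonical form:  b ∪ c ∪ d(j, j, l) ∪ j ∪ l
Match R3:  consume j;  x := b ∪ c ∪ d(j, j, l) ∪ l
The variable takes the whole remainder — replace the entire application.
Result:  b ∪ c ∪ d(j, j, l) ∪ l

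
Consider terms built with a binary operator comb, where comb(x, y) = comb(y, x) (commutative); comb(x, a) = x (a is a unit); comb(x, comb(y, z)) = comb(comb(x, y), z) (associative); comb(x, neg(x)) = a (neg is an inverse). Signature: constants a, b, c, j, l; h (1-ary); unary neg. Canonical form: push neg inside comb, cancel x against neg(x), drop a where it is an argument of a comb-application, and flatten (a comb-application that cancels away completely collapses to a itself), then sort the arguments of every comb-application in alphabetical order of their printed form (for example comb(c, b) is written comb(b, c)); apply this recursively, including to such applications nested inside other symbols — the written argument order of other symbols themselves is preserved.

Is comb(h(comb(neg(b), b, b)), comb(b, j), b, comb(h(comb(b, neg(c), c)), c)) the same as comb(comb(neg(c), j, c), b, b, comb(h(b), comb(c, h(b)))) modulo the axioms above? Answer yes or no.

Left:  comb(h(comb(neg(b), b, b)), comb(b, j), b, comb(h(comb(b, neg(c), c)), c))
  Collect:  comb(h(b), h(b), b, b, j, c)
  Sort:  comb(b, b, c, h(b), h(b), j)
Right:  comb(comb(neg(c), j, c), b, b, comb(h(b), comb(c, h(b))))
  Combine occurrences:  comb(c, j, b, b, h(b), h(b))
  Sort:  comb(b, b, c, h(b), h(b), j)

Answer: yes — both canonical forms are comb(b, b, c, h(b), h(b), j)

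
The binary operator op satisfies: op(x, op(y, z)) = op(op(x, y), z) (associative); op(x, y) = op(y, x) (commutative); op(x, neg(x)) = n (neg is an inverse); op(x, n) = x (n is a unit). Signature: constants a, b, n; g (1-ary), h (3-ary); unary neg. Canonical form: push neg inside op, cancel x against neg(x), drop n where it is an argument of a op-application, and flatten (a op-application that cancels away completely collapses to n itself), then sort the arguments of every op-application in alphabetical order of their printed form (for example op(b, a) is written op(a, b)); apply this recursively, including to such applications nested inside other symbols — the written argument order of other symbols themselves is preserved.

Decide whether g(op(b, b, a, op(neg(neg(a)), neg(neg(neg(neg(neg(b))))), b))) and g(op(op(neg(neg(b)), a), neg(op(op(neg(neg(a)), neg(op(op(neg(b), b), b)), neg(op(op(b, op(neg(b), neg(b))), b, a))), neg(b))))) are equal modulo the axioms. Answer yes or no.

Left:  g(op(b, b, a, op(neg(neg(a)), neg(neg(neg(neg(neg(b))))), b)))
  Work inside:  op(b, b, a, op(neg(neg(a)), neg(neg(neg(neg(neg(b))))), b))
  Push neg inside:  distribute neg over op and collapse double neg
  Collect terms:  op(b, b, a, a)
  Sort arguments:  op(a, a, b, b)
  Rebuild:  g(op(a, a, b, b))
Right:  g(op(op(neg(neg(b)), a), neg(op(op(neg(neg(a)), neg(op(op(neg(b), b), b)), neg(op(op(b, op(neg(b), neg(b))), b, a))), neg(b)))))
  Descend into:  op(op(neg(neg(b)), a), neg(op(op(neg(neg(a)), neg(op(op(neg(b), b), b)), neg(op(op(b, op(neg(b), neg(b))), b, a))), neg(b))))
  Push neg inside:  distribute neg over op and collapse double neg
  Collect:  op(b, b, b, a)
  Sort:  op(a, b, b, b)
  Reassemble:  g(op(a, b, b, b))

Answer: no — g(op(a, a, b, b)) vs g(op(a, b, b, b))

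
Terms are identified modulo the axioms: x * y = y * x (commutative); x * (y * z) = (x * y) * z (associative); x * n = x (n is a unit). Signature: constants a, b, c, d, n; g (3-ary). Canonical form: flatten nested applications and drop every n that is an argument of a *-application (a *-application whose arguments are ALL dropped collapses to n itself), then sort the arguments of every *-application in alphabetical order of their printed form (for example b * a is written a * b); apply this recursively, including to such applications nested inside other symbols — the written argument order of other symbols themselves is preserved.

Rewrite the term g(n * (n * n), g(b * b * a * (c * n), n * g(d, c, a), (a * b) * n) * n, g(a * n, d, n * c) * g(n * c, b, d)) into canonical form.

Answer: g(n, g(a * b * b * c, g(d, c, a), a * b), g(a, d, c) * g(c, b, d))

Derivation:
Work inside:  g(b * b * a * (c * n), n * g(d, c, a), (a * b) * n) * n
Simplify inside:  g(b * b * a * (c * n), n * g(d, c, a), (a * b) * n)  →  g(a * b * b * c, g(d, c, a), a * b)
Drop the unit:  drop n
Sort arguments:  g(a * b * b * c, g(d, c, a), a * b)
Put back:  g(n, g(a * b * b * c, g(d, c, a), a * b), g(a, d, c) * g(c, b, d))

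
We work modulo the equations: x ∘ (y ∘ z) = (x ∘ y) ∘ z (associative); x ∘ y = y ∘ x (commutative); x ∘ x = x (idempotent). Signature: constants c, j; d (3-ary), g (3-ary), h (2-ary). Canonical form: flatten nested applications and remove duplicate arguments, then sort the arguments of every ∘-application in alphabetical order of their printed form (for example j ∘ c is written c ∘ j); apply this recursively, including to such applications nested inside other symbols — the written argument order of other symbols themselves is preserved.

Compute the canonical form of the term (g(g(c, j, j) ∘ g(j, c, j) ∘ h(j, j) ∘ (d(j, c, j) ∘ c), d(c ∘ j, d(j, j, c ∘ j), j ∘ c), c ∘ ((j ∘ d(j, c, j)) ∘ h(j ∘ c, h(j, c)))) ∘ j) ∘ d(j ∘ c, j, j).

Answer: d(c ∘ j, j, j) ∘ g(c ∘ d(j, c, j) ∘ g(c, j, j) ∘ g(j, c, j) ∘ h(j, j), d(c ∘ j, d(j, j, c ∘ j), c ∘ j), c ∘ d(j, c, j) ∘ h(c ∘ j, h(j, c)) ∘ j) ∘ j

Derivation:
Un-nest:  g(g(c, j, j) ∘ g(j, c, j) ∘ h(j, j) ∘ (d(j, c, j) ∘ c), d(c ∘ j, d(j, j, c ∘ j), j ∘ c), c ∘ ((j ∘ d(j, c, j)) ∘ h(j ∘ c, h(j, c)))) ∘ j ∘ d(j ∘ c, j, j)
Inside:  g(g(c, j, j) ∘ g(j, c, j) ∘ h(j, j) ∘ (d(j, c, j) ∘ c), d(c ∘ j, d(j, j, c ∘ j), j ∘ c), c ∘ ((j ∘ d(j, c, j)) ∘ h(j ∘ c, h(j, c))))  →  g(c ∘ d(j, c, j) ∘ g(c, j, j) ∘ g(j, c, j) ∘ h(j, j), d(c ∘ j, d(j, j, c ∘ j), c ∘ j), c ∘ d(j, c, j) ∘ h(c ∘ j, h(j, c)) ∘ j)
Inside:  d(j ∘ c, j, j)  →  d(c ∘ j, j, j)
Sort arguments:  d(c ∘ j, j, j) ∘ g(c ∘ d(j, c, j) ∘ g(c, j, j) ∘ g(j, c, j) ∘ h(j, j), d(c ∘ j, d(j, j, c ∘ j), c ∘ j), c ∘ d(j, c, j) ∘ h(c ∘ j, h(j, c)) ∘ j) ∘ j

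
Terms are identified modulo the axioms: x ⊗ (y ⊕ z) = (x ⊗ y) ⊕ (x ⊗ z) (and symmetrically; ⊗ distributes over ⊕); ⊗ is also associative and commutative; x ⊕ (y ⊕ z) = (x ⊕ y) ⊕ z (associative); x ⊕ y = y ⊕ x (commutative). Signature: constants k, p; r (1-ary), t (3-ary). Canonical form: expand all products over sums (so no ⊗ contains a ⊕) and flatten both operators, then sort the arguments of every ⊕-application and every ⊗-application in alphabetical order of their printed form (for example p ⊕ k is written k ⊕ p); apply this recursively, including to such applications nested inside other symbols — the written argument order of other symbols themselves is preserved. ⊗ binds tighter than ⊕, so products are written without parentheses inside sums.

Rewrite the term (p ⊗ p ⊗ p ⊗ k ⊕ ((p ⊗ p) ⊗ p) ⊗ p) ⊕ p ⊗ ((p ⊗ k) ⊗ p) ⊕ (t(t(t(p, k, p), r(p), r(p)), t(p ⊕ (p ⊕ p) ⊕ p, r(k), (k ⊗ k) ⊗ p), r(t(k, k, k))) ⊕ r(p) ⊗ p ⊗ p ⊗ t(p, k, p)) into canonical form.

Un-nest:  k ⊗ p ⊗ p ⊗ p ⊕ p ⊗ p ⊗ p ⊗ p ⊕ k ⊗ p ⊗ p ⊗ p ⊕ t(t(t(p, k, p), r(p), r(p)), t(p ⊕ p ⊕ p ⊕ p, r(k), k ⊗ k ⊗ p), r(t(k, k, k))) ⊕ p ⊗ p ⊗ r(p) ⊗ t(p, k, p)
Sort:  k ⊗ p ⊗ p ⊗ p ⊕ k ⊗ p ⊗ p ⊗ p ⊕ p ⊗ p ⊗ p ⊗ p ⊕ p ⊗ p ⊗ r(p) ⊗ t(p, k, p) ⊕ t(t(t(p, k, p), r(p), r(p)), t(p ⊕ p ⊕ p ⊕ p, r(k), k ⊗ k ⊗ p), r(t(k, k, k)))

Answer: k ⊗ p ⊗ p ⊗ p ⊕ k ⊗ p ⊗ p ⊗ p ⊕ p ⊗ p ⊗ p ⊗ p ⊕ p ⊗ p ⊗ r(p) ⊗ t(p, k, p) ⊕ t(t(t(p, k, p), r(p), r(p)), t(p ⊕ p ⊕ p ⊕ p, r(k), k ⊗ k ⊗ p), r(t(k, k, k)))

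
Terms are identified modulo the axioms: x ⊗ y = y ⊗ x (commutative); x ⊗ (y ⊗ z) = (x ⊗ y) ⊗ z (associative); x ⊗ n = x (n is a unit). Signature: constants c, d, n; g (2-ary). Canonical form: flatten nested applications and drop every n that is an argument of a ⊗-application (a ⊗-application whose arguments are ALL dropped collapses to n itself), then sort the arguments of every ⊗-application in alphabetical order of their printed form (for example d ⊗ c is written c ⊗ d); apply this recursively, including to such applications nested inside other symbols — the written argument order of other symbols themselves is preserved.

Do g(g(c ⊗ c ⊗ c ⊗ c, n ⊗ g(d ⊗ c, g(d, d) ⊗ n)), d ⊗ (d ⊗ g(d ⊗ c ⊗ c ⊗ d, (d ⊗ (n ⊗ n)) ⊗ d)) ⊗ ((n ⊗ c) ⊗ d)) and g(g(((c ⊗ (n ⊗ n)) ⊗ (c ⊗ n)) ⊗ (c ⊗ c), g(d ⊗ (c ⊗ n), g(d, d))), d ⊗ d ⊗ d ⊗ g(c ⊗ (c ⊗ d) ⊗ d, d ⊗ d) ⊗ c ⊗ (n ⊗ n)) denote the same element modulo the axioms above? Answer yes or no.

Answer: yes — both canonical forms are g(g(c ⊗ c ⊗ c ⊗ c, g(c ⊗ d, g(d, d))), c ⊗ d ⊗ d ⊗ d ⊗ g(c ⊗ c ⊗ d ⊗ d, d ⊗ d))

Derivation:
Left:  g(g(c ⊗ c ⊗ c ⊗ c, n ⊗ g(d ⊗ c, g(d, d) ⊗ n)), d ⊗ (d ⊗ g(d ⊗ c ⊗ c ⊗ d, (d ⊗ (n ⊗ n)) ⊗ d)) ⊗ ((n ⊗ c) ⊗ d))
  Work inside:  d ⊗ (d ⊗ g(d ⊗ c ⊗ c ⊗ d, (d ⊗ (n ⊗ n)) ⊗ d)) ⊗ ((n ⊗ c) ⊗ d)
  Flatten:  d ⊗ d ⊗ g(d ⊗ c ⊗ c ⊗ d, (d ⊗ (n ⊗ n)) ⊗ d) ⊗ n ⊗ c ⊗ d
  Canonicalize subterm:  g(d ⊗ c ⊗ c ⊗ d, (d ⊗ (n ⊗ n)) ⊗ d)  →  g(c ⊗ c ⊗ d ⊗ d, d ⊗ d)
  Units out:  drop n
  Sort arguments:  c ⊗ d ⊗ d ⊗ d ⊗ g(c ⊗ c ⊗ d ⊗ d, d ⊗ d)
  Reassemble:  g(g(c ⊗ c ⊗ c ⊗ c, g(c ⊗ d, g(d, d))), c ⊗ d ⊗ d ⊗ d ⊗ g(c ⊗ c ⊗ d ⊗ d, d ⊗ d))
Right:  g(g(((c ⊗ (n ⊗ n)) ⊗ (c ⊗ n)) ⊗ (c ⊗ c), g(d ⊗ (c ⊗ n), g(d, d))), d ⊗ d ⊗ d ⊗ g(c ⊗ (c ⊗ d) ⊗ d, d ⊗ d) ⊗ c ⊗ (n ⊗ n))
  Work inside:  d ⊗ d ⊗ d ⊗ g(c ⊗ (c ⊗ d) ⊗ d, d ⊗ d) ⊗ c ⊗ (n ⊗ n)
  Merge nested applications:  d ⊗ d ⊗ d ⊗ g(c ⊗ (c ⊗ d) ⊗ d, d ⊗ d) ⊗ c ⊗ n ⊗ n
  Simplify inside:  g(c ⊗ (c ⊗ d) ⊗ d, d ⊗ d)  →  g(c ⊗ c ⊗ d ⊗ d, d ⊗ d)
  Units out:  drop n (×2)
  Order the arguments:  c ⊗ d ⊗ d ⊗ d ⊗ g(c ⊗ c ⊗ d ⊗ d, d ⊗ d)
  Rebuild:  g(g(c ⊗ c ⊗ c ⊗ c, g(c ⊗ d, g(d, d))), c ⊗ d ⊗ d ⊗ d ⊗ g(c ⊗ c ⊗ d ⊗ d, d ⊗ d))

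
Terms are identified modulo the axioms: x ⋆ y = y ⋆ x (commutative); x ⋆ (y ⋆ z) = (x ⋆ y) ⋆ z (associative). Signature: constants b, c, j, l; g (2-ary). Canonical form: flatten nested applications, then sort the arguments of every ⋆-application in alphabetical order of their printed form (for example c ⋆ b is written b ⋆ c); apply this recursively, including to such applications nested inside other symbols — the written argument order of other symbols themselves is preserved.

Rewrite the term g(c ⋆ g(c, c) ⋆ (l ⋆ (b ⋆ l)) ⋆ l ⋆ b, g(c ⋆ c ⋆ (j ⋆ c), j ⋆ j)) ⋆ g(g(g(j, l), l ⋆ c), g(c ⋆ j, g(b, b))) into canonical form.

Inside:  g(c ⋆ g(c, c) ⋆ (l ⋆ (b ⋆ l)) ⋆ l ⋆ b, g(c ⋆ c ⋆ (j ⋆ c), j ⋆ j))  →  g(b ⋆ b ⋆ c ⋆ g(c, c) ⋆ l ⋆ l ⋆ l, g(c ⋆ c ⋆ c ⋆ j, j ⋆ j))
Canonicalize subterm:  g(g(g(j, l), l ⋆ c), g(c ⋆ j, g(b, b)))  →  g(g(g(j, l), c ⋆ l), g(c ⋆ j, g(b, b)))
Sort:  g(b ⋆ b ⋆ c ⋆ g(c, c) ⋆ l ⋆ l ⋆ l, g(c ⋆ c ⋆ c ⋆ j, j ⋆ j)) ⋆ g(g(g(j, l), c ⋆ l), g(c ⋆ j, g(b, b)))

Answer: g(b ⋆ b ⋆ c ⋆ g(c, c) ⋆ l ⋆ l ⋆ l, g(c ⋆ c ⋆ c ⋆ j, j ⋆ j)) ⋆ g(g(g(j, l), c ⋆ l), g(c ⋆ j, g(b, b)))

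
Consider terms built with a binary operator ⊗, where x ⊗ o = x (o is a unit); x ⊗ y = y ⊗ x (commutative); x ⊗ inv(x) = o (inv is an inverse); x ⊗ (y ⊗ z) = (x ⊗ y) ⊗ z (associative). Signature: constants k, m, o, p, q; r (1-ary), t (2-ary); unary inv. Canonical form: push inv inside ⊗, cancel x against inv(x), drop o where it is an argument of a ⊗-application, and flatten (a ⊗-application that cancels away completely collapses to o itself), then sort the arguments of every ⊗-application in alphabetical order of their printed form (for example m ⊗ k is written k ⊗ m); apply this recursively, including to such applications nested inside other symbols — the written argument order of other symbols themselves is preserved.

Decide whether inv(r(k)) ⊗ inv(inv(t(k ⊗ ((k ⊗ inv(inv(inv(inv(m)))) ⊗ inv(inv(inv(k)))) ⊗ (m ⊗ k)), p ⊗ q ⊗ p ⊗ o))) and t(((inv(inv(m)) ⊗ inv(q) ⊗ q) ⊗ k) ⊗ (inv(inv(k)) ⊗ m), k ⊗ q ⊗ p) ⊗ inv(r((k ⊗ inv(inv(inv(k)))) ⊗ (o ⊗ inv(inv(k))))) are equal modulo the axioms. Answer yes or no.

Answer: no — inv(r(k)) ⊗ t(k ⊗ k ⊗ m ⊗ m, p ⊗ p ⊗ q) vs inv(r(k)) ⊗ t(k ⊗ k ⊗ m ⊗ m, k ⊗ p ⊗ q)

Derivation:
Left:  inv(r(k)) ⊗ inv(inv(t(k ⊗ ((k ⊗ inv(inv(inv(inv(m)))) ⊗ inv(inv(inv(k)))) ⊗ (m ⊗ k)), p ⊗ q ⊗ p ⊗ o)))
  Push inv inside:  distribute inv over ⊗ and collapse double inv
  Collect:  inv(r(k)) ⊗ t(k ⊗ k ⊗ m ⊗ m, p ⊗ p ⊗ q)
Right:  t(((inv(inv(m)) ⊗ inv(q) ⊗ q) ⊗ k) ⊗ (inv(inv(k)) ⊗ m), k ⊗ q ⊗ p) ⊗ inv(r((k ⊗ inv(inv(inv(k)))) ⊗ (o ⊗ inv(inv(k)))))
  Push inv inside:  distribute inv over ⊗ and collapse double inv
  Collect:  t(k ⊗ k ⊗ m ⊗ m, k ⊗ p ⊗ q) ⊗ inv(r(k))
  Order the arguments:  inv(r(k)) ⊗ t(k ⊗ k ⊗ m ⊗ m, k ⊗ p ⊗ q)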